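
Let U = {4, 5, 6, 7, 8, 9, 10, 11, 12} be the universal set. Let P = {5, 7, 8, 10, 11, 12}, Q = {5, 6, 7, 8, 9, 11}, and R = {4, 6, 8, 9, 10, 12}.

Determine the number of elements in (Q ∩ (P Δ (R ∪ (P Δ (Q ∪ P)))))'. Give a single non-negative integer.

Q ∪ P = {5, 6, 7, 8, 9, 10, 11, 12}
P Δ (Q ∪ P) = {6, 9}
R ∪ (P Δ (Q ∪ P)) = {4, 6, 8, 9, 10, 12}
P Δ (R ∪ (P Δ (Q ∪ P))) = {4, 5, 6, 7, 9, 11}
Q ∩ (P Δ (R ∪ (P Δ (Q ∪ P)))) = {5, 6, 7, 9, 11}
(Q ∩ (P Δ (R ∪ (P Δ (Q ∪ P)))))' = {4, 8, 10, 12}
|(Q ∩ (P Δ (R ∪ (P Δ (Q ∪ P)))))'| = 4

4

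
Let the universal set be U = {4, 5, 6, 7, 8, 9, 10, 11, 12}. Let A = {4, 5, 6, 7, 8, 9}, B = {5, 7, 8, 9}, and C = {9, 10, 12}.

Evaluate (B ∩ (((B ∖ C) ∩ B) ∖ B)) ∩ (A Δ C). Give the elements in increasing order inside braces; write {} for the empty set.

{}

B ∖ C = {5, 7, 8}
(B ∖ C) ∩ B = {5, 7, 8}
((B ∖ C) ∩ B) ∖ B = {}
B ∩ (((B ∖ C) ∩ B) ∖ B) = {}
A Δ C = {4, 5, 6, 7, 8, 10, 12}
(B ∩ (((B ∖ C) ∩ B) ∖ B)) ∩ (A Δ C) = {}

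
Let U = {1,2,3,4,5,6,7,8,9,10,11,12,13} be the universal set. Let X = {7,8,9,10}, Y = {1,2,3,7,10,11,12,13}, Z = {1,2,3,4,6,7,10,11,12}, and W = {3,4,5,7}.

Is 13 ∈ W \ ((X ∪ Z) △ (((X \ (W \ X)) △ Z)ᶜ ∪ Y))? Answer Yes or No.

No

13 ∉ X and 13 ∉ Z, so 13 ∉ X ∪ Z
13 ∉ W and 13 ∉ X, so 13 ∉ W \ X
13 ∉ X and 13 ∉ (W \ X), so 13 ∉ X \ (W \ X)
13 ∉ (X \ (W \ X)) and 13 ∉ Z, so 13 ∉ (X \ (W \ X)) △ Z
13 ∈ ((X \ (W \ X)) △ Z)ᶜ since 13 ∉ ((X \ (W \ X)) △ Z)
13 ∈ ((X \ (W \ X)) △ Z)ᶜ and 13 ∈ Y, so 13 ∈ ((X \ (W \ X)) △ Z)ᶜ ∪ Y
13 ∉ (X ∪ Z) and 13 ∈ (((X \ (W \ X)) △ Z)ᶜ ∪ Y), so 13 ∈ (X ∪ Z) △ (((X \ (W \ X)) △ Z)ᶜ ∪ Y)
13 ∉ W and 13 ∈ ((X ∪ Z) △ (((X \ (W \ X)) △ Z)ᶜ ∪ Y)), so 13 ∉ W \ ((X ∪ Z) △ (((X \ (W \ X)) △ Z)ᶜ ∪ Y))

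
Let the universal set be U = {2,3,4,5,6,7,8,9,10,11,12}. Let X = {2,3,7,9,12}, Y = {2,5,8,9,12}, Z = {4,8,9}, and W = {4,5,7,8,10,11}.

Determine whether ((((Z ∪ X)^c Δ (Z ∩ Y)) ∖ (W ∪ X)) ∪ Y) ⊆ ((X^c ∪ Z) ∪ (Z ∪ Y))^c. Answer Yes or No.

Z ∪ X = {2,3,4,7,8,9,12}
(Z ∪ X)^c = {5,6,10,11}
Z ∩ Y = {8,9}
(Z ∪ X)^c Δ (Z ∩ Y) = {5,6,8,9,10,11}
W ∪ X = {2,3,4,5,7,8,9,10,11,12}
((Z ∪ X)^c Δ (Z ∩ Y)) ∖ (W ∪ X) = {6}
(((Z ∪ X)^c Δ (Z ∩ Y)) ∖ (W ∪ X)) ∪ Y = {2,5,6,8,9,12}
X^c = {4,5,6,8,10,11}
X^c ∪ Z = {4,5,6,8,9,10,11}
Z ∪ Y = {2,4,5,8,9,12}
(X^c ∪ Z) ∪ (Z ∪ Y) = {2,4,5,6,8,9,10,11,12}
((X^c ∪ Z) ∪ (Z ∪ Y))^c = {3,7}
2 ∈ (((Z ∪ X)^c Δ (Z ∩ Y)) ∖ (W ∪ X)) ∪ Y but 2 ∉ ((X^c ∪ Z) ∪ (Z ∪ Y))^c, so the inclusion fails.

No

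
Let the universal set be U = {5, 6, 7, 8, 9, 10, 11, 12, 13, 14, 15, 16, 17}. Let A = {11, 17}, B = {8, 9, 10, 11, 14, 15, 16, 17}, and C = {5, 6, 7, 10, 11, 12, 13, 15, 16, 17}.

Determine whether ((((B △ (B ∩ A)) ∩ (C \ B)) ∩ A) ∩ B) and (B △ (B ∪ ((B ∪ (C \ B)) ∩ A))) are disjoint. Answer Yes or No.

Yes

B ∩ A = {11, 17}
B △ (B ∩ A) = {8, 9, 10, 14, 15, 16}
C \ B = {5, 6, 7, 12, 13}
(B △ (B ∩ A)) ∩ (C \ B) = {}
((B △ (B ∩ A)) ∩ (C \ B)) ∩ A = {}
(((B △ (B ∩ A)) ∩ (C \ B)) ∩ A) ∩ B = {}
B ∪ (C \ B) = {5, 6, 7, 8, 9, 10, 11, 12, 13, 14, 15, 16, 17}
(B ∪ (C \ B)) ∩ A = {11, 17}
B ∪ ((B ∪ (C \ B)) ∩ A) = {8, 9, 10, 11, 14, 15, 16, 17}
B △ (B ∪ ((B ∪ (C \ B)) ∩ A)) = {}
{} and {} share no elements.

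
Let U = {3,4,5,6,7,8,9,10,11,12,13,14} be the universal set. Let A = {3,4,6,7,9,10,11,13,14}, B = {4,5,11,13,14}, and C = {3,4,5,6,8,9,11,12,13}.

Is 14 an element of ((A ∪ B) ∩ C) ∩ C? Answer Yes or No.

14 ∈ A and 14 ∈ B, so 14 ∈ A ∪ B
14 ∈ (A ∪ B) and 14 ∉ C, so 14 ∉ (A ∪ B) ∩ C
14 ∉ ((A ∪ B) ∩ C) and 14 ∉ C, so 14 ∉ ((A ∪ B) ∩ C) ∩ C

No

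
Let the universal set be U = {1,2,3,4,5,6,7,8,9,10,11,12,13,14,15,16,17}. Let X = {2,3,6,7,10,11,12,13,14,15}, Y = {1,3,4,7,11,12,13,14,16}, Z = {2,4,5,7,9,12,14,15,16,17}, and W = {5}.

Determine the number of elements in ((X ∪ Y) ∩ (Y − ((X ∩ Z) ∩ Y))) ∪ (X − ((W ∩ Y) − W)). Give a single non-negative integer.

13

X ∪ Y = {1,2,3,4,6,7,10,11,12,13,14,15,16}
X ∩ Z = {2,7,12,14,15}
(X ∩ Z) ∩ Y = {7,12,14}
Y − ((X ∩ Z) ∩ Y) = {1,3,4,11,13,16}
(X ∪ Y) ∩ (Y − ((X ∩ Z) ∩ Y)) = {1,3,4,11,13,16}
W ∩ Y = {}
(W ∩ Y) − W = {}
X − ((W ∩ Y) − W) = {2,3,6,7,10,11,12,13,14,15}
((X ∪ Y) ∩ (Y − ((X ∩ Z) ∩ Y))) ∪ (X − ((W ∩ Y) − W)) = {1,2,3,4,6,7,10,11,12,13,14,15,16}
|((X ∪ Y) ∩ (Y − ((X ∩ Z) ∩ Y))) ∪ (X − ((W ∩ Y) − W))| = 13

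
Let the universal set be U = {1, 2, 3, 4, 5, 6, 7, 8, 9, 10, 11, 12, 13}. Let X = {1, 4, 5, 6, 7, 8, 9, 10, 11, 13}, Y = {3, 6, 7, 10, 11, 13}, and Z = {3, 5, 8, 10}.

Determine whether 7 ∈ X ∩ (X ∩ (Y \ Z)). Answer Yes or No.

Yes

7 ∈ Y and 7 ∉ Z, so 7 ∈ Y \ Z
7 ∈ X and 7 ∈ (Y \ Z), so 7 ∈ X ∩ (Y \ Z)
7 ∈ X and 7 ∈ (X ∩ (Y \ Z)), so 7 ∈ X ∩ (X ∩ (Y \ Z))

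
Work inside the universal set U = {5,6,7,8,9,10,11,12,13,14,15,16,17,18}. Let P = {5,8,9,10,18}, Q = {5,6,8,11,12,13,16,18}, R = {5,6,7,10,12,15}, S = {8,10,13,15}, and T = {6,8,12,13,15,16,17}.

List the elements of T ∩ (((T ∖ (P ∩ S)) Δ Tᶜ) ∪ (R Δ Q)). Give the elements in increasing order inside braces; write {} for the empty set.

P ∩ S = {8,10}
T ∖ (P ∩ S) = {6,12,13,15,16,17}
Tᶜ = {5,7,9,10,11,14,18}
(T ∖ (P ∩ S)) Δ Tᶜ = {5,6,7,9,10,11,12,13,14,15,16,17,18}
R Δ Q = {7,8,10,11,13,15,16,18}
((T ∖ (P ∩ S)) Δ Tᶜ) ∪ (R Δ Q) = {5,6,7,8,9,10,11,12,13,14,15,16,17,18}
T ∩ (((T ∖ (P ∩ S)) Δ Tᶜ) ∪ (R Δ Q)) = {6,8,12,13,15,16,17}

{6,8,12,13,15,16,17}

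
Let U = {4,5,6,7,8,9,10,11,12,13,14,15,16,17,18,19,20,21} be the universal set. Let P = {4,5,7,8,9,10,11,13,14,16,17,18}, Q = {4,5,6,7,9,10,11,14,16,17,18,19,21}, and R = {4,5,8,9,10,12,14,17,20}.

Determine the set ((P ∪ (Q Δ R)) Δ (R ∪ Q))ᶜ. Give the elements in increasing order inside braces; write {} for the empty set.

{4,5,6,7,8,9,10,11,12,14,15,16,17,18,19,20,21}

Q Δ R = {6,7,8,11,12,16,18,19,20,21}
P ∪ (Q Δ R) = {4,5,6,7,8,9,10,11,12,13,14,16,17,18,19,20,21}
R ∪ Q = {4,5,6,7,8,9,10,11,12,14,16,17,18,19,20,21}
(P ∪ (Q Δ R)) Δ (R ∪ Q) = {13}
((P ∪ (Q Δ R)) Δ (R ∪ Q))ᶜ = {4,5,6,7,8,9,10,11,12,14,15,16,17,18,19,20,21}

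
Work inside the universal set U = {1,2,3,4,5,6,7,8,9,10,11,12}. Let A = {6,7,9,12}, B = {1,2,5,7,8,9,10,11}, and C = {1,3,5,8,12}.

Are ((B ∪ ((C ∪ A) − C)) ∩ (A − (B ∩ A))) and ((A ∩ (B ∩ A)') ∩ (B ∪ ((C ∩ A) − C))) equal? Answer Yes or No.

No

C ∪ A = {1,3,5,6,7,8,9,12}
(C ∪ A) − C = {6,7,9}
B ∪ ((C ∪ A) − C) = {1,2,5,6,7,8,9,10,11}
B ∩ A = {7,9}
A − (B ∩ A) = {6,12}
(B ∪ ((C ∪ A) − C)) ∩ (A − (B ∩ A)) = {6}
(B ∩ A)' = {1,2,3,4,5,6,8,10,11,12}
A ∩ (B ∩ A)' = {6,12}
C ∩ A = {12}
(C ∩ A) − C = {}
B ∪ ((C ∩ A) − C) = {1,2,5,7,8,9,10,11}
(A ∩ (B ∩ A)') ∩ (B ∪ ((C ∩ A) − C)) = {}
6 ∈ (B ∪ ((C ∪ A) − C)) ∩ (A − (B ∩ A)) but 6 ∉ (A ∩ (B ∩ A)') ∩ (B ∪ ((C ∩ A) − C)), so they differ.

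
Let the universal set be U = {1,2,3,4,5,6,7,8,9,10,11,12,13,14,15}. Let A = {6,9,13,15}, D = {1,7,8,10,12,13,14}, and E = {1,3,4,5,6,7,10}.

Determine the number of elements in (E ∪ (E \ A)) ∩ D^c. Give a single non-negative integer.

E \ A = {1,3,4,5,7,10}
E ∪ (E \ A) = {1,3,4,5,6,7,10}
D^c = {2,3,4,5,6,9,11,15}
(E ∪ (E \ A)) ∩ D^c = {3,4,5,6}
|(E ∪ (E \ A)) ∩ D^c| = 4

4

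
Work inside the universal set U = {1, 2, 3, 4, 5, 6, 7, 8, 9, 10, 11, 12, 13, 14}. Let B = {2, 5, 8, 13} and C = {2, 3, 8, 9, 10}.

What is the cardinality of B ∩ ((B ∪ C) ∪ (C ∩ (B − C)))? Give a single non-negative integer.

B ∪ C = {2, 3, 5, 8, 9, 10, 13}
B − C = {5, 13}
C ∩ (B − C) = {}
(B ∪ C) ∪ (C ∩ (B − C)) = {2, 3, 5, 8, 9, 10, 13}
B ∩ ((B ∪ C) ∪ (C ∩ (B − C))) = {2, 5, 8, 13}
|B ∩ ((B ∪ C) ∪ (C ∩ (B − C)))| = 4

4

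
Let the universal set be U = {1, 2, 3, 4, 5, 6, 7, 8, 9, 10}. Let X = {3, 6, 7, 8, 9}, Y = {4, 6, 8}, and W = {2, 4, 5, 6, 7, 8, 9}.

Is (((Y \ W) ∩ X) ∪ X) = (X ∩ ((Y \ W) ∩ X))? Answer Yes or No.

No

Y \ W = {}
(Y \ W) ∩ X = {}
((Y \ W) ∩ X) ∪ X = {3, 6, 7, 8, 9}
X ∩ ((Y \ W) ∩ X) = {}
3 ∈ ((Y \ W) ∩ X) ∪ X but 3 ∉ X ∩ ((Y \ W) ∩ X), so they differ.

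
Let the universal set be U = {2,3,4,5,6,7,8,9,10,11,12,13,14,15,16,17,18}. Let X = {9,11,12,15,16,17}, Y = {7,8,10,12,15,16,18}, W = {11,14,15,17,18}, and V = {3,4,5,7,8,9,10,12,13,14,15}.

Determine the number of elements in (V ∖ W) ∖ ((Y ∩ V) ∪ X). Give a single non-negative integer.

4

V ∖ W = {3,4,5,7,8,9,10,12,13}
Y ∩ V = {7,8,10,12,15}
(Y ∩ V) ∪ X = {7,8,9,10,11,12,15,16,17}
(V ∖ W) ∖ ((Y ∩ V) ∪ X) = {3,4,5,13}
|(V ∖ W) ∖ ((Y ∩ V) ∪ X)| = 4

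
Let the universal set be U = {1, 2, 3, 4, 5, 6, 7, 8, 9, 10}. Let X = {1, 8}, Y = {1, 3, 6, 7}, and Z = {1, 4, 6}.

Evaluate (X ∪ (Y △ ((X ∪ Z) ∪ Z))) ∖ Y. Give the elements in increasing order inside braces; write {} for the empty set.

{4, 8}

X ∪ Z = {1, 4, 6, 8}
(X ∪ Z) ∪ Z = {1, 4, 6, 8}
Y △ ((X ∪ Z) ∪ Z) = {3, 4, 7, 8}
X ∪ (Y △ ((X ∪ Z) ∪ Z)) = {1, 3, 4, 7, 8}
(X ∪ (Y △ ((X ∪ Z) ∪ Z))) ∖ Y = {4, 8}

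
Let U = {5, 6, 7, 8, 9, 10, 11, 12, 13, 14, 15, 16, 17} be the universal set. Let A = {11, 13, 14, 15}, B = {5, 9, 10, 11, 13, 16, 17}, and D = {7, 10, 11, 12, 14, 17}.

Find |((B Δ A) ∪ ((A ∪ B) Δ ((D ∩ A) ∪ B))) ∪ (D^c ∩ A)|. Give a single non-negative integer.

B Δ A = {5, 9, 10, 14, 15, 16, 17}
A ∪ B = {5, 9, 10, 11, 13, 14, 15, 16, 17}
D ∩ A = {11, 14}
(D ∩ A) ∪ B = {5, 9, 10, 11, 13, 14, 16, 17}
(A ∪ B) Δ ((D ∩ A) ∪ B) = {15}
(B Δ A) ∪ ((A ∪ B) Δ ((D ∩ A) ∪ B)) = {5, 9, 10, 14, 15, 16, 17}
D^c = {5, 6, 8, 9, 13, 15, 16}
D^c ∩ A = {13, 15}
((B Δ A) ∪ ((A ∪ B) Δ ((D ∩ A) ∪ B))) ∪ (D^c ∩ A) = {5, 9, 10, 13, 14, 15, 16, 17}
|((B Δ A) ∪ ((A ∪ B) Δ ((D ∩ A) ∪ B))) ∪ (D^c ∩ A)| = 8

8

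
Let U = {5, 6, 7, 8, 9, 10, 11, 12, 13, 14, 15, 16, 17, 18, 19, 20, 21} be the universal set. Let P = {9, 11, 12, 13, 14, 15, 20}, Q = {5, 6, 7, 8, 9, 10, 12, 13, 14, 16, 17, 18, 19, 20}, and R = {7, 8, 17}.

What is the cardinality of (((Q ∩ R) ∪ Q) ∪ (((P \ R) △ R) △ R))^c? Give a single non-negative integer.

1

Q ∩ R = {7, 8, 17}
(Q ∩ R) ∪ Q = {5, 6, 7, 8, 9, 10, 12, 13, 14, 16, 17, 18, 19, 20}
P \ R = {9, 11, 12, 13, 14, 15, 20}
(P \ R) △ R = {7, 8, 9, 11, 12, 13, 14, 15, 17, 20}
((P \ R) △ R) △ R = {9, 11, 12, 13, 14, 15, 20}
((Q ∩ R) ∪ Q) ∪ (((P \ R) △ R) △ R) = {5, 6, 7, 8, 9, 10, 11, 12, 13, 14, 15, 16, 17, 18, 19, 20}
(((Q ∩ R) ∪ Q) ∪ (((P \ R) △ R) △ R))^c = {21}
|(((Q ∩ R) ∪ Q) ∪ (((P \ R) △ R) △ R))^c| = 1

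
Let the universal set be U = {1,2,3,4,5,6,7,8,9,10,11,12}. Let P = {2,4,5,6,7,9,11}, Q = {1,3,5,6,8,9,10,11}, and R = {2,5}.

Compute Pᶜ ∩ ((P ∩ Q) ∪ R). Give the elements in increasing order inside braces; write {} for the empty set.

Pᶜ = {1,3,8,10,12}
P ∩ Q = {5,6,9,11}
(P ∩ Q) ∪ R = {2,5,6,9,11}
Pᶜ ∩ ((P ∩ Q) ∪ R) = {}

{}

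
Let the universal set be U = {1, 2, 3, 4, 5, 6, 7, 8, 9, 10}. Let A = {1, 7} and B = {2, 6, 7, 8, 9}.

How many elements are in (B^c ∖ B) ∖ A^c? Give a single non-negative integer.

1

B^c = {1, 3, 4, 5, 10}
B^c ∖ B = {1, 3, 4, 5, 10}
A^c = {2, 3, 4, 5, 6, 8, 9, 10}
(B^c ∖ B) ∖ A^c = {1}
|(B^c ∖ B) ∖ A^c| = 1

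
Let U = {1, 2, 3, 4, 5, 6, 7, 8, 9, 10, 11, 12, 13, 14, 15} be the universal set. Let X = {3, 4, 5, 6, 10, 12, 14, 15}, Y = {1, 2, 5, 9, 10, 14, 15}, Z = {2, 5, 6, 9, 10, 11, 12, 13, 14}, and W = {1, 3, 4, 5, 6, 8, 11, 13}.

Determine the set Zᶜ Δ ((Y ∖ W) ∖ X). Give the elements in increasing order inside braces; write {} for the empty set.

{1, 2, 3, 4, 7, 8, 9, 15}

Zᶜ = {1, 3, 4, 7, 8, 15}
Y ∖ W = {2, 9, 10, 14, 15}
(Y ∖ W) ∖ X = {2, 9}
Zᶜ Δ ((Y ∖ W) ∖ X) = {1, 2, 3, 4, 7, 8, 9, 15}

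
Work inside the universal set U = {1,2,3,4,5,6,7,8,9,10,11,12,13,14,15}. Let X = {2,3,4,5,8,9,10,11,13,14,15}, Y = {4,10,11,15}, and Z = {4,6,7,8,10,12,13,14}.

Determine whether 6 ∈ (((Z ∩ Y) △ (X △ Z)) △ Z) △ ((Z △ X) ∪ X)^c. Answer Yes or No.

No

6 ∈ Z and 6 ∉ Y, so 6 ∉ Z ∩ Y
6 ∉ X and 6 ∈ Z, so 6 ∈ X △ Z
6 ∉ (Z ∩ Y) and 6 ∈ (X △ Z), so 6 ∈ (Z ∩ Y) △ (X △ Z)
6 ∈ ((Z ∩ Y) △ (X △ Z)) and 6 ∈ Z, so 6 ∉ ((Z ∩ Y) △ (X △ Z)) △ Z
6 ∈ Z and 6 ∉ X, so 6 ∈ Z △ X
6 ∈ (Z △ X) and 6 ∉ X, so 6 ∈ (Z △ X) ∪ X
6 ∉ ((Z △ X) ∪ X)^c since 6 ∈ ((Z △ X) ∪ X)
6 ∉ (((Z ∩ Y) △ (X △ Z)) △ Z) and 6 ∉ ((Z △ X) ∪ X)^c, so 6 ∉ (((Z ∩ Y) △ (X △ Z)) △ Z) △ ((Z △ X) ∪ X)^c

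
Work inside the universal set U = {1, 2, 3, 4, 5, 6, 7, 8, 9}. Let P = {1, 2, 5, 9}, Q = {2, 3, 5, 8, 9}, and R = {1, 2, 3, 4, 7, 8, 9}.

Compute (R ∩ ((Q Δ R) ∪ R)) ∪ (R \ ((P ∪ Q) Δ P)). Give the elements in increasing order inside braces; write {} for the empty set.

Q Δ R = {1, 4, 5, 7}
(Q Δ R) ∪ R = {1, 2, 3, 4, 5, 7, 8, 9}
R ∩ ((Q Δ R) ∪ R) = {1, 2, 3, 4, 7, 8, 9}
P ∪ Q = {1, 2, 3, 5, 8, 9}
(P ∪ Q) Δ P = {3, 8}
R \ ((P ∪ Q) Δ P) = {1, 2, 4, 7, 9}
(R ∩ ((Q Δ R) ∪ R)) ∪ (R \ ((P ∪ Q) Δ P)) = {1, 2, 3, 4, 7, 8, 9}

{1, 2, 3, 4, 7, 8, 9}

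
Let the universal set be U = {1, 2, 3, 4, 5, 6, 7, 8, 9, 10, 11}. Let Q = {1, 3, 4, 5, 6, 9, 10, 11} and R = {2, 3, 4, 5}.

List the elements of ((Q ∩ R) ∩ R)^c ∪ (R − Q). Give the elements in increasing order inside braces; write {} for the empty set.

Q ∩ R = {3, 4, 5}
(Q ∩ R) ∩ R = {3, 4, 5}
((Q ∩ R) ∩ R)^c = {1, 2, 6, 7, 8, 9, 10, 11}
R − Q = {2}
((Q ∩ R) ∩ R)^c ∪ (R − Q) = {1, 2, 6, 7, 8, 9, 10, 11}

{1, 2, 6, 7, 8, 9, 10, 11}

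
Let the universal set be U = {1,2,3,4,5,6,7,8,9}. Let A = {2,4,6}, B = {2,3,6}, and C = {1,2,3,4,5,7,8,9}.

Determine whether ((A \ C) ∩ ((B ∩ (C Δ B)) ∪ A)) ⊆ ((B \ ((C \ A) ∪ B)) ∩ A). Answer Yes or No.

No

A \ C = {6}
C Δ B = {1,4,5,6,7,8,9}
B ∩ (C Δ B) = {6}
(B ∩ (C Δ B)) ∪ A = {2,4,6}
(A \ C) ∩ ((B ∩ (C Δ B)) ∪ A) = {6}
C \ A = {1,3,5,7,8,9}
(C \ A) ∪ B = {1,2,3,5,6,7,8,9}
B \ ((C \ A) ∪ B) = {}
(B \ ((C \ A) ∪ B)) ∩ A = {}
6 ∈ (A \ C) ∩ ((B ∩ (C Δ B)) ∪ A) but 6 ∉ (B \ ((C \ A) ∪ B)) ∩ A, so the inclusion fails.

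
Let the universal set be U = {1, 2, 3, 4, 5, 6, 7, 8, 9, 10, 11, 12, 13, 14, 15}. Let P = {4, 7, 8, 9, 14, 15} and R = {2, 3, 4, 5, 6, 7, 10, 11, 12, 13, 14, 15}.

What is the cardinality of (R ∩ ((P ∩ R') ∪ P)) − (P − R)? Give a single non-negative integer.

R' = {1, 8, 9}
P ∩ R' = {8, 9}
(P ∩ R') ∪ P = {4, 7, 8, 9, 14, 15}
R ∩ ((P ∩ R') ∪ P) = {4, 7, 14, 15}
P − R = {8, 9}
(R ∩ ((P ∩ R') ∪ P)) − (P − R) = {4, 7, 14, 15}
|(R ∩ ((P ∩ R') ∪ P)) − (P − R)| = 4

4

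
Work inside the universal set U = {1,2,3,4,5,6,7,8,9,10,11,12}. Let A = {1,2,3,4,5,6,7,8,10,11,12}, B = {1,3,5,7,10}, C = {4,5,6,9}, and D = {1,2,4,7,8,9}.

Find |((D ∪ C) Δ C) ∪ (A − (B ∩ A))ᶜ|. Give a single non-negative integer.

8

D ∪ C = {1,2,4,5,6,7,8,9}
(D ∪ C) Δ C = {1,2,7,8}
B ∩ A = {1,3,5,7,10}
A − (B ∩ A) = {2,4,6,8,11,12}
(A − (B ∩ A))ᶜ = {1,3,5,7,9,10}
((D ∪ C) Δ C) ∪ (A − (B ∩ A))ᶜ = {1,2,3,5,7,8,9,10}
|((D ∪ C) Δ C) ∪ (A − (B ∩ A))ᶜ| = 8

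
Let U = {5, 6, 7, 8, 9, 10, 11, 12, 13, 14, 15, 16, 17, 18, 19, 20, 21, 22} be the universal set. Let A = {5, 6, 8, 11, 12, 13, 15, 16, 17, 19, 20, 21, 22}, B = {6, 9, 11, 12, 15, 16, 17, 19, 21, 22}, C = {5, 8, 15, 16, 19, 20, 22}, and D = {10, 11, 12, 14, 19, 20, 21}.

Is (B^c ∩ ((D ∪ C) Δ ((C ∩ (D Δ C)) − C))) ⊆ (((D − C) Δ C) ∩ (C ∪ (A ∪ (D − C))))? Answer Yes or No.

B^c = {5, 7, 8, 10, 13, 14, 18, 20}
D ∪ C = {5, 8, 10, 11, 12, 14, 15, 16, 19, 20, 21, 22}
D Δ C = {5, 8, 10, 11, 12, 14, 15, 16, 21, 22}
C ∩ (D Δ C) = {5, 8, 15, 16, 22}
(C ∩ (D Δ C)) − C = {}
(D ∪ C) Δ ((C ∩ (D Δ C)) − C) = {5, 8, 10, 11, 12, 14, 15, 16, 19, 20, 21, 22}
B^c ∩ ((D ∪ C) Δ ((C ∩ (D Δ C)) − C)) = {5, 8, 10, 14, 20}
D − C = {10, 11, 12, 14, 21}
(D − C) Δ C = {5, 8, 10, 11, 12, 14, 15, 16, 19, 20, 21, 22}
A ∪ (D − C) = {5, 6, 8, 10, 11, 12, 13, 14, 15, 16, 17, 19, 20, 21, 22}
C ∪ (A ∪ (D − C)) = {5, 6, 8, 10, 11, 12, 13, 14, 15, 16, 17, 19, 20, 21, 22}
((D − C) Δ C) ∩ (C ∪ (A ∪ (D − C))) = {5, 8, 10, 11, 12, 14, 15, 16, 19, 20, 21, 22}
Every element of {5, 8, 10, 14, 20} is in {5, 8, 10, 11, 12, 14, 15, 16, 19, 20, 21, 22}, so B^c ∩ ((D ∪ C) Δ ((C ∩ (D Δ C)) − C)) ⊆ ((D − C) Δ C) ∩ (C ∪ (A ∪ (D − C))).

Yes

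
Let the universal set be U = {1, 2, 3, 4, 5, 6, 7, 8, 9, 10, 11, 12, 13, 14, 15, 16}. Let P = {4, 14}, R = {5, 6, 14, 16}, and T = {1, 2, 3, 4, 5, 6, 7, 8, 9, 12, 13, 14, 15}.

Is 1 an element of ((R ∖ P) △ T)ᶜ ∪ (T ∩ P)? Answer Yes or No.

No

1 ∉ R and 1 ∉ P, so 1 ∉ R ∖ P
1 ∉ (R ∖ P) and 1 ∈ T, so 1 ∈ (R ∖ P) △ T
1 ∉ ((R ∖ P) △ T)ᶜ since 1 ∈ ((R ∖ P) △ T)
1 ∈ T and 1 ∉ P, so 1 ∉ T ∩ P
1 ∉ ((R ∖ P) △ T)ᶜ and 1 ∉ (T ∩ P), so 1 ∉ ((R ∖ P) △ T)ᶜ ∪ (T ∩ P)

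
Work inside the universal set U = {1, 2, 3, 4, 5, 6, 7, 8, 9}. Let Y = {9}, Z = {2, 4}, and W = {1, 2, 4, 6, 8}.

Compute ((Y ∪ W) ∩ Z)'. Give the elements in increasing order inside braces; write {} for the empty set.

Y ∪ W = {1, 2, 4, 6, 8, 9}
(Y ∪ W) ∩ Z = {2, 4}
((Y ∪ W) ∩ Z)' = {1, 3, 5, 6, 7, 8, 9}

{1, 3, 5, 6, 7, 8, 9}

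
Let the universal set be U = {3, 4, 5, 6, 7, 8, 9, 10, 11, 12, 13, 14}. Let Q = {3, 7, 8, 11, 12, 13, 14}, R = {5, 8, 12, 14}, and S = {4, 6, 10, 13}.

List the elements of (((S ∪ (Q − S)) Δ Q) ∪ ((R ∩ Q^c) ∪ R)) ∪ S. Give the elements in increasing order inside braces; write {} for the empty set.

{4, 5, 6, 8, 10, 12, 13, 14}

Q − S = {3, 7, 8, 11, 12, 14}
S ∪ (Q − S) = {3, 4, 6, 7, 8, 10, 11, 12, 13, 14}
(S ∪ (Q − S)) Δ Q = {4, 6, 10}
Q^c = {4, 5, 6, 9, 10}
R ∩ Q^c = {5}
(R ∩ Q^c) ∪ R = {5, 8, 12, 14}
((S ∪ (Q − S)) Δ Q) ∪ ((R ∩ Q^c) ∪ R) = {4, 5, 6, 8, 10, 12, 14}
(((S ∪ (Q − S)) Δ Q) ∪ ((R ∩ Q^c) ∪ R)) ∪ S = {4, 5, 6, 8, 10, 12, 13, 14}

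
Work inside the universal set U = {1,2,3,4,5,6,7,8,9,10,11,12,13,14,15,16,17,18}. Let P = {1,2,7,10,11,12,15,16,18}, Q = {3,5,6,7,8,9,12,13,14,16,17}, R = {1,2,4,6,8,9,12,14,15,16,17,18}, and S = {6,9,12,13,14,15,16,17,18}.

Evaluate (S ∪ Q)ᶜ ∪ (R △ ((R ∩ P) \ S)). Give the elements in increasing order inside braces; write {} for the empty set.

S ∪ Q = {3,5,6,7,8,9,12,13,14,15,16,17,18}
(S ∪ Q)ᶜ = {1,2,4,10,11}
R ∩ P = {1,2,12,15,16,18}
(R ∩ P) \ S = {1,2}
R △ ((R ∩ P) \ S) = {4,6,8,9,12,14,15,16,17,18}
(S ∪ Q)ᶜ ∪ (R △ ((R ∩ P) \ S)) = {1,2,4,6,8,9,10,11,12,14,15,16,17,18}

{1,2,4,6,8,9,10,11,12,14,15,16,17,18}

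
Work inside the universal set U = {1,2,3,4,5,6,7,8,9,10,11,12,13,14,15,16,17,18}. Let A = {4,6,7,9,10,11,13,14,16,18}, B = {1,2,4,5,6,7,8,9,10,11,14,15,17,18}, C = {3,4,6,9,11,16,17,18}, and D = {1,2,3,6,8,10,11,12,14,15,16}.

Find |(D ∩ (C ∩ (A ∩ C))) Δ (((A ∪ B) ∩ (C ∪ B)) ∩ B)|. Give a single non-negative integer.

13

A ∩ C = {4,6,9,11,16,18}
C ∩ (A ∩ C) = {4,6,9,11,16,18}
D ∩ (C ∩ (A ∩ C)) = {6,11,16}
A ∪ B = {1,2,4,5,6,7,8,9,10,11,13,14,15,16,17,18}
C ∪ B = {1,2,3,4,5,6,7,8,9,10,11,14,15,16,17,18}
(A ∪ B) ∩ (C ∪ B) = {1,2,4,5,6,7,8,9,10,11,14,15,16,17,18}
((A ∪ B) ∩ (C ∪ B)) ∩ B = {1,2,4,5,6,7,8,9,10,11,14,15,17,18}
(D ∩ (C ∩ (A ∩ C))) Δ (((A ∪ B) ∩ (C ∪ B)) ∩ B) = {1,2,4,5,7,8,9,10,14,15,16,17,18}
|(D ∩ (C ∩ (A ∩ C))) Δ (((A ∪ B) ∩ (C ∪ B)) ∩ B)| = 13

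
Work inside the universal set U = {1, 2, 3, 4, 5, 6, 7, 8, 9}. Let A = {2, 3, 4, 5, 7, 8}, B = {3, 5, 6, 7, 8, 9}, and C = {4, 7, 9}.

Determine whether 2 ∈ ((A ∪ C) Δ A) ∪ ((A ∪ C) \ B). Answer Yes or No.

Yes

2 ∈ A and 2 ∉ C, so 2 ∈ A ∪ C
2 ∈ (A ∪ C) and 2 ∈ A, so 2 ∉ (A ∪ C) Δ A
2 ∈ A and 2 ∉ C, so 2 ∈ A ∪ C
2 ∈ (A ∪ C) and 2 ∉ B, so 2 ∈ (A ∪ C) \ B
2 ∉ ((A ∪ C) Δ A) and 2 ∈ ((A ∪ C) \ B), so 2 ∈ ((A ∪ C) Δ A) ∪ ((A ∪ C) \ B)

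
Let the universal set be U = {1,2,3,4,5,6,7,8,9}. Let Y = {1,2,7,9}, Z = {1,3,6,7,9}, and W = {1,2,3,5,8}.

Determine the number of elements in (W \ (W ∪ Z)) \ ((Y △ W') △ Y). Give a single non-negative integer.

0

W ∪ Z = {1,2,3,5,6,7,8,9}
W \ (W ∪ Z) = {}
W' = {4,6,7,9}
Y △ W' = {1,2,4,6}
(Y △ W') △ Y = {4,6,7,9}
(W \ (W ∪ Z)) \ ((Y △ W') △ Y) = {}
|(W \ (W ∪ Z)) \ ((Y △ W') △ Y)| = 0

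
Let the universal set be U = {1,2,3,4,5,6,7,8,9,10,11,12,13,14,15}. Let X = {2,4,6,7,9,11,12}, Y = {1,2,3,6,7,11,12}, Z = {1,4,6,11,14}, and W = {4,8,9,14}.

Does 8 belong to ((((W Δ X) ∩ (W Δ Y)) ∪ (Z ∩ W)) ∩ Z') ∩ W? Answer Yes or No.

8 ∈ W and 8 ∉ X, so 8 ∈ W Δ X
8 ∈ W and 8 ∉ Y, so 8 ∈ W Δ Y
8 ∈ (W Δ X) and 8 ∈ (W Δ Y), so 8 ∈ (W Δ X) ∩ (W Δ Y)
8 ∉ Z and 8 ∈ W, so 8 ∉ Z ∩ W
8 ∈ ((W Δ X) ∩ (W Δ Y)) and 8 ∉ (Z ∩ W), so 8 ∈ ((W Δ X) ∩ (W Δ Y)) ∪ (Z ∩ W)
8 ∉ Z, so 8 ∈ Z'
8 ∈ (((W Δ X) ∩ (W Δ Y)) ∪ (Z ∩ W)) and 8 ∈ Z', so 8 ∈ (((W Δ X) ∩ (W Δ Y)) ∪ (Z ∩ W)) ∩ Z'
8 ∈ ((((W Δ X) ∩ (W Δ Y)) ∪ (Z ∩ W)) ∩ Z') and 8 ∈ W, so 8 ∈ ((((W Δ X) ∩ (W Δ Y)) ∪ (Z ∩ W)) ∩ Z') ∩ W

Yes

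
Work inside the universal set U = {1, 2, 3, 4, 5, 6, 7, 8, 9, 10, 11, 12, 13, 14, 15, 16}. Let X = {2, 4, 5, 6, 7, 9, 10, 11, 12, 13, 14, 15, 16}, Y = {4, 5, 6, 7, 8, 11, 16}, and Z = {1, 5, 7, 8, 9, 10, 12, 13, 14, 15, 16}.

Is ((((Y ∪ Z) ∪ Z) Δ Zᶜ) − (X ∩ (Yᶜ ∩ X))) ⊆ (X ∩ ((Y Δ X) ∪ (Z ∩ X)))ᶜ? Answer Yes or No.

Y ∪ Z = {1, 4, 5, 6, 7, 8, 9, 10, 11, 12, 13, 14, 15, 16}
(Y ∪ Z) ∪ Z = {1, 4, 5, 6, 7, 8, 9, 10, 11, 12, 13, 14, 15, 16}
Zᶜ = {2, 3, 4, 6, 11}
((Y ∪ Z) ∪ Z) Δ Zᶜ = {1, 2, 3, 5, 7, 8, 9, 10, 12, 13, 14, 15, 16}
Yᶜ = {1, 2, 3, 9, 10, 12, 13, 14, 15}
Yᶜ ∩ X = {2, 9, 10, 12, 13, 14, 15}
X ∩ (Yᶜ ∩ X) = {2, 9, 10, 12, 13, 14, 15}
(((Y ∪ Z) ∪ Z) Δ Zᶜ) − (X ∩ (Yᶜ ∩ X)) = {1, 3, 5, 7, 8, 16}
Y Δ X = {2, 8, 9, 10, 12, 13, 14, 15}
Z ∩ X = {5, 7, 9, 10, 12, 13, 14, 15, 16}
(Y Δ X) ∪ (Z ∩ X) = {2, 5, 7, 8, 9, 10, 12, 13, 14, 15, 16}
X ∩ ((Y Δ X) ∪ (Z ∩ X)) = {2, 5, 7, 9, 10, 12, 13, 14, 15, 16}
(X ∩ ((Y Δ X) ∪ (Z ∩ X)))ᶜ = {1, 3, 4, 6, 8, 11}
5 ∈ (((Y ∪ Z) ∪ Z) Δ Zᶜ) − (X ∩ (Yᶜ ∩ X)) but 5 ∉ (X ∩ ((Y Δ X) ∪ (Z ∩ X)))ᶜ, so the inclusion fails.

No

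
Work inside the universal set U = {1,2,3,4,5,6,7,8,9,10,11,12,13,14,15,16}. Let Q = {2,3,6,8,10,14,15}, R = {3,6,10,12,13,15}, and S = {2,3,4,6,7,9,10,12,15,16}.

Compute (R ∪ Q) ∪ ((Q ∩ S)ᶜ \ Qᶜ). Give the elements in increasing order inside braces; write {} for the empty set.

R ∪ Q = {2,3,6,8,10,12,13,14,15}
Q ∩ S = {2,3,6,10,15}
(Q ∩ S)ᶜ = {1,4,5,7,8,9,11,12,13,14,16}
Qᶜ = {1,4,5,7,9,11,12,13,16}
(Q ∩ S)ᶜ \ Qᶜ = {8,14}
(R ∪ Q) ∪ ((Q ∩ S)ᶜ \ Qᶜ) = {2,3,6,8,10,12,13,14,15}

{2,3,6,8,10,12,13,14,15}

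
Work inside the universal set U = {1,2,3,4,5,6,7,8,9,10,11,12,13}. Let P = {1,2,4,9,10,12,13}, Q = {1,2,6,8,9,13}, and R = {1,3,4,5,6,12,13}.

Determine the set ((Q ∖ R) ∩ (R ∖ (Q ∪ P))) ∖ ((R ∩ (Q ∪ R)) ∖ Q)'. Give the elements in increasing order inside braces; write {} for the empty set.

{}

Q ∖ R = {2,8,9}
Q ∪ P = {1,2,4,6,8,9,10,12,13}
R ∖ (Q ∪ P) = {3,5}
(Q ∖ R) ∩ (R ∖ (Q ∪ P)) = {}
Q ∪ R = {1,2,3,4,5,6,8,9,12,13}
R ∩ (Q ∪ R) = {1,3,4,5,6,12,13}
(R ∩ (Q ∪ R)) ∖ Q = {3,4,5,12}
((R ∩ (Q ∪ R)) ∖ Q)' = {1,2,6,7,8,9,10,11,13}
((Q ∖ R) ∩ (R ∖ (Q ∪ P))) ∖ ((R ∩ (Q ∪ R)) ∖ Q)' = {}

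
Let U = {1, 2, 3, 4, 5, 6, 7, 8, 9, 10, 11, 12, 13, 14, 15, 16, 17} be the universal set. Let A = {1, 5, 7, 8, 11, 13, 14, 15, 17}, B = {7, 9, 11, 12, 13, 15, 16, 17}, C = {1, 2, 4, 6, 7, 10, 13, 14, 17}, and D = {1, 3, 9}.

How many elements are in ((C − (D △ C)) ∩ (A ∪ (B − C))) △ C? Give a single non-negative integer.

D △ C = {2, 3, 4, 6, 7, 9, 10, 13, 14, 17}
C − (D △ C) = {1}
B − C = {9, 11, 12, 15, 16}
A ∪ (B − C) = {1, 5, 7, 8, 9, 11, 12, 13, 14, 15, 16, 17}
(C − (D △ C)) ∩ (A ∪ (B − C)) = {1}
((C − (D △ C)) ∩ (A ∪ (B − C))) △ C = {2, 4, 6, 7, 10, 13, 14, 17}
|((C − (D △ C)) ∩ (A ∪ (B − C))) △ C| = 8

8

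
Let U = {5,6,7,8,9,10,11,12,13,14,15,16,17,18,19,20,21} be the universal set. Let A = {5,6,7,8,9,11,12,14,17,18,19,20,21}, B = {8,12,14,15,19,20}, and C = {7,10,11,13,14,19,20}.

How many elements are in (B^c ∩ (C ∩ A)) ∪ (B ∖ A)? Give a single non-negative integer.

3

B^c = {5,6,7,9,10,11,13,16,17,18,21}
C ∩ A = {7,11,14,19,20}
B^c ∩ (C ∩ A) = {7,11}
B ∖ A = {15}
(B^c ∩ (C ∩ A)) ∪ (B ∖ A) = {7,11,15}
|(B^c ∩ (C ∩ A)) ∪ (B ∖ A)| = 3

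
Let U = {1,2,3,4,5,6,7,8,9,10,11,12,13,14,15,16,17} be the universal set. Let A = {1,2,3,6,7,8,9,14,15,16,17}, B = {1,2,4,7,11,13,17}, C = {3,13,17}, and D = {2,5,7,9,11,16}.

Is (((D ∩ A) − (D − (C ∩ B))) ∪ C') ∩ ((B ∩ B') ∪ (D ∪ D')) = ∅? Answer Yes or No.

D ∩ A = {2,7,9,16}
C ∩ B = {13,17}
D − (C ∩ B) = {2,5,7,9,11,16}
(D ∩ A) − (D − (C ∩ B)) = {}
C' = {1,2,4,5,6,7,8,9,10,11,12,14,15,16}
((D ∩ A) − (D − (C ∩ B))) ∪ C' = {1,2,4,5,6,7,8,9,10,11,12,14,15,16}
B' = {3,5,6,8,9,10,12,14,15,16}
B ∩ B' = {}
D' = {1,3,4,6,8,10,12,13,14,15,17}
D ∪ D' = {1,2,3,4,5,6,7,8,9,10,11,12,13,14,15,16,17}
(B ∩ B') ∪ (D ∪ D') = {1,2,3,4,5,6,7,8,9,10,11,12,13,14,15,16,17}
1 lies in both, so they are not disjoint.

No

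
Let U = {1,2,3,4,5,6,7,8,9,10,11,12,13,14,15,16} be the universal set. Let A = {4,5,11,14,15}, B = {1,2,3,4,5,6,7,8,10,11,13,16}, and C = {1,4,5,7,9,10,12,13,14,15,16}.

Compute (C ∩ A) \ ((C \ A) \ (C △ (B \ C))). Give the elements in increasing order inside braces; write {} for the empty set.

{4,5,14,15}

C ∩ A = {4,5,14,15}
C \ A = {1,7,9,10,12,13,16}
B \ C = {2,3,6,8,11}
C △ (B \ C) = {1,2,3,4,5,6,7,8,9,10,11,12,13,14,15,16}
(C \ A) \ (C △ (B \ C)) = {}
(C ∩ A) \ ((C \ A) \ (C △ (B \ C))) = {4,5,14,15}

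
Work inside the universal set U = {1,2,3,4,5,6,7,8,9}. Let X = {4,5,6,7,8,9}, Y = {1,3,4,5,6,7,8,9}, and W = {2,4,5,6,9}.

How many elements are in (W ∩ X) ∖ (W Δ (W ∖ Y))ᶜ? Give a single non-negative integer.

W ∩ X = {4,5,6,9}
W ∖ Y = {2}
W Δ (W ∖ Y) = {4,5,6,9}
(W Δ (W ∖ Y))ᶜ = {1,2,3,7,8}
(W ∩ X) ∖ (W Δ (W ∖ Y))ᶜ = {4,5,6,9}
|(W ∩ X) ∖ (W Δ (W ∖ Y))ᶜ| = 4

4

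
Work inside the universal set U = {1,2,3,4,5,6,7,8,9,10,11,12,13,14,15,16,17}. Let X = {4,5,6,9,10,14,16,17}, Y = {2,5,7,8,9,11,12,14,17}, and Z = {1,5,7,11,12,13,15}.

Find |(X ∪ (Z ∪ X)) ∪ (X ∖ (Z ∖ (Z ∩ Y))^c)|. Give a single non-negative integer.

14

Z ∪ X = {1,4,5,6,7,9,10,11,12,13,14,15,16,17}
X ∪ (Z ∪ X) = {1,4,5,6,7,9,10,11,12,13,14,15,16,17}
Z ∩ Y = {5,7,11,12}
Z ∖ (Z ∩ Y) = {1,13,15}
(Z ∖ (Z ∩ Y))^c = {2,3,4,5,6,7,8,9,10,11,12,14,16,17}
X ∖ (Z ∖ (Z ∩ Y))^c = {}
(X ∪ (Z ∪ X)) ∪ (X ∖ (Z ∖ (Z ∩ Y))^c) = {1,4,5,6,7,9,10,11,12,13,14,15,16,17}
|(X ∪ (Z ∪ X)) ∪ (X ∖ (Z ∖ (Z ∩ Y))^c)| = 14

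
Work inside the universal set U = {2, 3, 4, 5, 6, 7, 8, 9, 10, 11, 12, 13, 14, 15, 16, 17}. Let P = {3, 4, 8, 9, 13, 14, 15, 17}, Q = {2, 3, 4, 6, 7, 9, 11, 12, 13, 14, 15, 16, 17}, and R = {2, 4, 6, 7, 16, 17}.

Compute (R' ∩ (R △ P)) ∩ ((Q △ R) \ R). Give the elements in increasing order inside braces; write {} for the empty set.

R' = {3, 5, 8, 9, 10, 11, 12, 13, 14, 15}
R △ P = {2, 3, 6, 7, 8, 9, 13, 14, 15, 16}
R' ∩ (R △ P) = {3, 8, 9, 13, 14, 15}
Q △ R = {3, 9, 11, 12, 13, 14, 15}
(Q △ R) \ R = {3, 9, 11, 12, 13, 14, 15}
(R' ∩ (R △ P)) ∩ ((Q △ R) \ R) = {3, 9, 13, 14, 15}

{3, 9, 13, 14, 15}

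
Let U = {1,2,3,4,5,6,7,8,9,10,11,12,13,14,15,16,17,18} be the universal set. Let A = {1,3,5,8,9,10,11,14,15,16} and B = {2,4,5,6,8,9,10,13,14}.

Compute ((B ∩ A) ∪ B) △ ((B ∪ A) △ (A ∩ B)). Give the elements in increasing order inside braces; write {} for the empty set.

{1,3,5,8,9,10,11,14,15,16}

B ∩ A = {5,8,9,10,14}
(B ∩ A) ∪ B = {2,4,5,6,8,9,10,13,14}
B ∪ A = {1,2,3,4,5,6,8,9,10,11,13,14,15,16}
A ∩ B = {5,8,9,10,14}
(B ∪ A) △ (A ∩ B) = {1,2,3,4,6,11,13,15,16}
((B ∩ A) ∪ B) △ ((B ∪ A) △ (A ∩ B)) = {1,3,5,8,9,10,11,14,15,16}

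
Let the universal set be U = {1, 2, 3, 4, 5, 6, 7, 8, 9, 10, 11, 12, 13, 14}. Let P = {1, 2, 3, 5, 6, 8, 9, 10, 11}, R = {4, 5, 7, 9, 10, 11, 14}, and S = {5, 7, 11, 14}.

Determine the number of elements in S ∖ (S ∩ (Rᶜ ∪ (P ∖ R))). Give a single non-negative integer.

4

Rᶜ = {1, 2, 3, 6, 8, 12, 13}
P ∖ R = {1, 2, 3, 6, 8}
Rᶜ ∪ (P ∖ R) = {1, 2, 3, 6, 8, 12, 13}
S ∩ (Rᶜ ∪ (P ∖ R)) = {}
S ∖ (S ∩ (Rᶜ ∪ (P ∖ R))) = {5, 7, 11, 14}
|S ∖ (S ∩ (Rᶜ ∪ (P ∖ R)))| = 4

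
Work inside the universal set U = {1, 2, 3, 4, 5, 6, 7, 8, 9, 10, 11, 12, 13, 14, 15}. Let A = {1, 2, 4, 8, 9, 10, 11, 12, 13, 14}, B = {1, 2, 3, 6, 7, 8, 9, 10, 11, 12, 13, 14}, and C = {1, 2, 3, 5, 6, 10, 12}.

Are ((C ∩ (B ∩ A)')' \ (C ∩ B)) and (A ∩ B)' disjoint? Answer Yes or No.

B ∩ A = {1, 2, 8, 9, 10, 11, 12, 13, 14}
(B ∩ A)' = {3, 4, 5, 6, 7, 15}
C ∩ (B ∩ A)' = {3, 5, 6}
(C ∩ (B ∩ A)')' = {1, 2, 4, 7, 8, 9, 10, 11, 12, 13, 14, 15}
C ∩ B = {1, 2, 3, 6, 10, 12}
(C ∩ (B ∩ A)')' \ (C ∩ B) = {4, 7, 8, 9, 11, 13, 14, 15}
A ∩ B = {1, 2, 8, 9, 10, 11, 12, 13, 14}
(A ∩ B)' = {3, 4, 5, 6, 7, 15}
4 lies in both, so they are not disjoint.

No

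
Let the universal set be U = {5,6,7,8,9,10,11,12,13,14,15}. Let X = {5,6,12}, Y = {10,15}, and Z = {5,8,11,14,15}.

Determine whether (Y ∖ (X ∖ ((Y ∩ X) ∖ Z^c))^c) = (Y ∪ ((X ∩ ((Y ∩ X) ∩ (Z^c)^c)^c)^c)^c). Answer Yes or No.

Y ∩ X = {}
Z^c = {6,7,9,10,12,13}
(Y ∩ X) ∖ Z^c = {}
X ∖ ((Y ∩ X) ∖ Z^c) = {5,6,12}
(X ∖ ((Y ∩ X) ∖ Z^c))^c = {7,8,9,10,11,13,14,15}
Y ∖ (X ∖ ((Y ∩ X) ∖ Z^c))^c = {}
(Z^c)^c = {5,8,11,14,15}
(Y ∩ X) ∩ (Z^c)^c = {}
((Y ∩ X) ∩ (Z^c)^c)^c = {5,6,7,8,9,10,11,12,13,14,15}
X ∩ ((Y ∩ X) ∩ (Z^c)^c)^c = {5,6,12}
(X ∩ ((Y ∩ X) ∩ (Z^c)^c)^c)^c = {7,8,9,10,11,13,14,15}
((X ∩ ((Y ∩ X) ∩ (Z^c)^c)^c)^c)^c = {5,6,12}
Y ∪ ((X ∩ ((Y ∩ X) ∩ (Z^c)^c)^c)^c)^c = {5,6,10,12,15}
5 ∈ Y ∪ ((X ∩ ((Y ∩ X) ∩ (Z^c)^c)^c)^c)^c but 5 ∉ Y ∖ (X ∖ ((Y ∩ X) ∖ Z^c))^c, so they differ.

No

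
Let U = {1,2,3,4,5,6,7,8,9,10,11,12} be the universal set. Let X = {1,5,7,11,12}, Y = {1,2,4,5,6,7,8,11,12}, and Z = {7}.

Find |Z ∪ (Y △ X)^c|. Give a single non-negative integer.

Y △ X = {2,4,6,8}
(Y △ X)^c = {1,3,5,7,9,10,11,12}
Z ∪ (Y △ X)^c = {1,3,5,7,9,10,11,12}
|Z ∪ (Y △ X)^c| = 8

8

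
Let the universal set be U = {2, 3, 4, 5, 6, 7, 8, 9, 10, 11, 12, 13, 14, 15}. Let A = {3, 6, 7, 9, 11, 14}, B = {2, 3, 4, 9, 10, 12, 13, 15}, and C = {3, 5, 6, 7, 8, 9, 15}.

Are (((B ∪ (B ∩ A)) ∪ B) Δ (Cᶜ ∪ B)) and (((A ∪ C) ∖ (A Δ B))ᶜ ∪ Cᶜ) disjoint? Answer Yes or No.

B ∩ A = {3, 9}
B ∪ (B ∩ A) = {2, 3, 4, 9, 10, 12, 13, 15}
(B ∪ (B ∩ A)) ∪ B = {2, 3, 4, 9, 10, 12, 13, 15}
Cᶜ = {2, 4, 10, 11, 12, 13, 14}
Cᶜ ∪ B = {2, 3, 4, 9, 10, 11, 12, 13, 14, 15}
((B ∪ (B ∩ A)) ∪ B) Δ (Cᶜ ∪ B) = {11, 14}
A ∪ C = {3, 5, 6, 7, 8, 9, 11, 14, 15}
A Δ B = {2, 4, 6, 7, 10, 11, 12, 13, 14, 15}
(A ∪ C) ∖ (A Δ B) = {3, 5, 8, 9}
((A ∪ C) ∖ (A Δ B))ᶜ = {2, 4, 6, 7, 10, 11, 12, 13, 14, 15}
((A ∪ C) ∖ (A Δ B))ᶜ ∪ Cᶜ = {2, 4, 6, 7, 10, 11, 12, 13, 14, 15}
11 lies in both, so they are not disjoint.

No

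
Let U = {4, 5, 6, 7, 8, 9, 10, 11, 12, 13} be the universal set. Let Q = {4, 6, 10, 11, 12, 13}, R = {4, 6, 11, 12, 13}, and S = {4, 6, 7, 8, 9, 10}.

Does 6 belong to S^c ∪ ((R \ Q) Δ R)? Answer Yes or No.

Yes

6 ∈ S, so 6 ∉ S^c
6 ∈ R and 6 ∈ Q, so 6 ∉ R \ Q
6 ∉ (R \ Q) and 6 ∈ R, so 6 ∈ (R \ Q) Δ R
6 ∉ S^c and 6 ∈ ((R \ Q) Δ R), so 6 ∈ S^c ∪ ((R \ Q) Δ R)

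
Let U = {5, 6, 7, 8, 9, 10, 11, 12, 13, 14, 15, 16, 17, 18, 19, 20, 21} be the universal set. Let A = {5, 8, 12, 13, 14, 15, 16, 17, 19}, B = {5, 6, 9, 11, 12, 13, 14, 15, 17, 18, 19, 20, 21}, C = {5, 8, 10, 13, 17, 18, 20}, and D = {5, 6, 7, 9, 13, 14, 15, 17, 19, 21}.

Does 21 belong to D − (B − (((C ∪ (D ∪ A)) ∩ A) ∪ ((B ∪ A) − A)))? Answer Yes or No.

21 ∈ D and 21 ∉ A, so 21 ∈ D ∪ A
21 ∉ C and 21 ∈ (D ∪ A), so 21 ∈ C ∪ (D ∪ A)
21 ∈ (C ∪ (D ∪ A)) and 21 ∉ A, so 21 ∉ (C ∪ (D ∪ A)) ∩ A
21 ∈ B and 21 ∉ A, so 21 ∈ B ∪ A
21 ∈ (B ∪ A) and 21 ∉ A, so 21 ∈ (B ∪ A) − A
21 ∉ ((C ∪ (D ∪ A)) ∩ A) and 21 ∈ ((B ∪ A) − A), so 21 ∈ ((C ∪ (D ∪ A)) ∩ A) ∪ ((B ∪ A) − A)
21 ∈ B and 21 ∈ (((C ∪ (D ∪ A)) ∩ A) ∪ ((B ∪ A) − A)), so 21 ∉ B − (((C ∪ (D ∪ A)) ∩ A) ∪ ((B ∪ A) − A))
21 ∈ D and 21 ∉ (B − (((C ∪ (D ∪ A)) ∩ A) ∪ ((B ∪ A) − A))), so 21 ∈ D − (B − (((C ∪ (D ∪ A)) ∩ A) ∪ ((B ∪ A) − A)))

Yes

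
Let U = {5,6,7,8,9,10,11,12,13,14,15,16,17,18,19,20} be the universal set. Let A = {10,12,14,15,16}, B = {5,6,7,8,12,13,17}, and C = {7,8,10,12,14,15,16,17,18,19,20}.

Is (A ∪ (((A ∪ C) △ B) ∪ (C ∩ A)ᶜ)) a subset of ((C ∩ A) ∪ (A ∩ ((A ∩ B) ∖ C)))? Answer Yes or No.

A ∪ C = {7,8,10,12,14,15,16,17,18,19,20}
(A ∪ C) △ B = {5,6,10,13,14,15,16,18,19,20}
C ∩ A = {10,12,14,15,16}
(C ∩ A)ᶜ = {5,6,7,8,9,11,13,17,18,19,20}
((A ∪ C) △ B) ∪ (C ∩ A)ᶜ = {5,6,7,8,9,10,11,13,14,15,16,17,18,19,20}
A ∪ (((A ∪ C) △ B) ∪ (C ∩ A)ᶜ) = {5,6,7,8,9,10,11,12,13,14,15,16,17,18,19,20}
A ∩ B = {12}
(A ∩ B) ∖ C = {}
A ∩ ((A ∩ B) ∖ C) = {}
(C ∩ A) ∪ (A ∩ ((A ∩ B) ∖ C)) = {10,12,14,15,16}
5 ∈ A ∪ (((A ∪ C) △ B) ∪ (C ∩ A)ᶜ) but 5 ∉ (C ∩ A) ∪ (A ∩ ((A ∩ B) ∖ C)), so the inclusion fails.

No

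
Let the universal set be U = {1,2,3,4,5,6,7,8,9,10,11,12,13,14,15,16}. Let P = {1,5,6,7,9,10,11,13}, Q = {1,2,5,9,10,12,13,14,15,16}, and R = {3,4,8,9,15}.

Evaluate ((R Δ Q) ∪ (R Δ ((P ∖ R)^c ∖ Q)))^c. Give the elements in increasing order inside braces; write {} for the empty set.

{6,7,11}

R Δ Q = {1,2,3,4,5,8,10,12,13,14,16}
P ∖ R = {1,5,6,7,10,11,13}
(P ∖ R)^c = {2,3,4,8,9,12,14,15,16}
(P ∖ R)^c ∖ Q = {3,4,8}
R Δ ((P ∖ R)^c ∖ Q) = {9,15}
(R Δ Q) ∪ (R Δ ((P ∖ R)^c ∖ Q)) = {1,2,3,4,5,8,9,10,12,13,14,15,16}
((R Δ Q) ∪ (R Δ ((P ∖ R)^c ∖ Q)))^c = {6,7,11}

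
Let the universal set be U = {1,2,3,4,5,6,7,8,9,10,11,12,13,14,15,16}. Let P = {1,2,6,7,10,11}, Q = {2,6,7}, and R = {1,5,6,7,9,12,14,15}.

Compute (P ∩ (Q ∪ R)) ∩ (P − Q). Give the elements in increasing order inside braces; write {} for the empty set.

{1}

Q ∪ R = {1,2,5,6,7,9,12,14,15}
P ∩ (Q ∪ R) = {1,2,6,7}
P − Q = {1,10,11}
(P ∩ (Q ∪ R)) ∩ (P − Q) = {1}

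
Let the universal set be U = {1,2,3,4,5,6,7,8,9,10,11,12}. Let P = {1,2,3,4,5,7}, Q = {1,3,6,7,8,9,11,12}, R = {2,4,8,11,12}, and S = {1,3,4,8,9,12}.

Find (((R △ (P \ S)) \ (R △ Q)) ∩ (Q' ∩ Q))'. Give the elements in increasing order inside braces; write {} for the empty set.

{1,2,3,4,5,6,7,8,9,10,11,12}

P \ S = {2,5,7}
R △ (P \ S) = {4,5,7,8,11,12}
R △ Q = {1,2,3,4,6,7,9}
(R △ (P \ S)) \ (R △ Q) = {5,8,11,12}
Q' = {2,4,5,10}
Q' ∩ Q = {}
((R △ (P \ S)) \ (R △ Q)) ∩ (Q' ∩ Q) = {}
(((R △ (P \ S)) \ (R △ Q)) ∩ (Q' ∩ Q))' = {1,2,3,4,5,6,7,8,9,10,11,12}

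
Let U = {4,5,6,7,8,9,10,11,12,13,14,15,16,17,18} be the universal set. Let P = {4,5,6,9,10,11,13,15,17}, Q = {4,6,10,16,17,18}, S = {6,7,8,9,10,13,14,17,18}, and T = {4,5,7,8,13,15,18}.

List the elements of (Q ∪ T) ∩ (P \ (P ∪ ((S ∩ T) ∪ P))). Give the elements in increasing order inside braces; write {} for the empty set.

Q ∪ T = {4,5,6,7,8,10,13,15,16,17,18}
S ∩ T = {7,8,13,18}
(S ∩ T) ∪ P = {4,5,6,7,8,9,10,11,13,15,17,18}
P ∪ ((S ∩ T) ∪ P) = {4,5,6,7,8,9,10,11,13,15,17,18}
P \ (P ∪ ((S ∩ T) ∪ P)) = {}
(Q ∪ T) ∩ (P \ (P ∪ ((S ∩ T) ∪ P))) = {}

{}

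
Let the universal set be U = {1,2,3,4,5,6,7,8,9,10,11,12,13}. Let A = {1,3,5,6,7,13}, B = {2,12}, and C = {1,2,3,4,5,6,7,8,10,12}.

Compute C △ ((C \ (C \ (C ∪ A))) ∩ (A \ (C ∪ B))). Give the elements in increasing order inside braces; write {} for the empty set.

{1,2,3,4,5,6,7,8,10,12}

C ∪ A = {1,2,3,4,5,6,7,8,10,12,13}
C \ (C ∪ A) = {}
C \ (C \ (C ∪ A)) = {1,2,3,4,5,6,7,8,10,12}
C ∪ B = {1,2,3,4,5,6,7,8,10,12}
A \ (C ∪ B) = {13}
(C \ (C \ (C ∪ A))) ∩ (A \ (C ∪ B)) = {}
C △ ((C \ (C \ (C ∪ A))) ∩ (A \ (C ∪ B))) = {1,2,3,4,5,6,7,8,10,12}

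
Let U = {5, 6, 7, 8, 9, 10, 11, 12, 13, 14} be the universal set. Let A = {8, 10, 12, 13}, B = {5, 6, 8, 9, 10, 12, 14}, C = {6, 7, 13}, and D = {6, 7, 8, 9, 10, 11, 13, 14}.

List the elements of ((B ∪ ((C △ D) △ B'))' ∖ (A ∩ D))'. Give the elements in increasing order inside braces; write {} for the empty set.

C △ D = {8, 9, 10, 11, 14}
B' = {7, 11, 13}
(C △ D) △ B' = {7, 8, 9, 10, 13, 14}
B ∪ ((C △ D) △ B') = {5, 6, 7, 8, 9, 10, 12, 13, 14}
(B ∪ ((C △ D) △ B'))' = {11}
A ∩ D = {8, 10, 13}
(B ∪ ((C △ D) △ B'))' ∖ (A ∩ D) = {11}
((B ∪ ((C △ D) △ B'))' ∖ (A ∩ D))' = {5, 6, 7, 8, 9, 10, 12, 13, 14}

{5, 6, 7, 8, 9, 10, 12, 13, 14}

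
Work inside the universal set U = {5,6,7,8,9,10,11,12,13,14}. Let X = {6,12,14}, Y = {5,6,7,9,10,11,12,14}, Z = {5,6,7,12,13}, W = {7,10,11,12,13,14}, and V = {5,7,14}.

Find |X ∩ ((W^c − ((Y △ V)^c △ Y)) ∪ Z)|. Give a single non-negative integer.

W^c = {5,6,8,9}
Y △ V = {6,9,10,11,12}
(Y △ V)^c = {5,7,8,13,14}
(Y △ V)^c △ Y = {6,8,9,10,11,12,13}
W^c − ((Y △ V)^c △ Y) = {5}
(W^c − ((Y △ V)^c △ Y)) ∪ Z = {5,6,7,12,13}
X ∩ ((W^c − ((Y △ V)^c △ Y)) ∪ Z) = {6,12}
|X ∩ ((W^c − ((Y △ V)^c △ Y)) ∪ Z)| = 2

2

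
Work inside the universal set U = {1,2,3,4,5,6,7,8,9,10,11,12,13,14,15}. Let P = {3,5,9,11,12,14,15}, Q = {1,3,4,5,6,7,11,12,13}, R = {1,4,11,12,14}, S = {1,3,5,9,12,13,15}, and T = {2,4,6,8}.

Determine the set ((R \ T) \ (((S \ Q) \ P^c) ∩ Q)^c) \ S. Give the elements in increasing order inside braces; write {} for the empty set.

{}

R \ T = {1,11,12,14}
S \ Q = {9,15}
P^c = {1,2,4,6,7,8,10,13}
(S \ Q) \ P^c = {9,15}
((S \ Q) \ P^c) ∩ Q = {}
(((S \ Q) \ P^c) ∩ Q)^c = {1,2,3,4,5,6,7,8,9,10,11,12,13,14,15}
(R \ T) \ (((S \ Q) \ P^c) ∩ Q)^c = {}
((R \ T) \ (((S \ Q) \ P^c) ∩ Q)^c) \ S = {}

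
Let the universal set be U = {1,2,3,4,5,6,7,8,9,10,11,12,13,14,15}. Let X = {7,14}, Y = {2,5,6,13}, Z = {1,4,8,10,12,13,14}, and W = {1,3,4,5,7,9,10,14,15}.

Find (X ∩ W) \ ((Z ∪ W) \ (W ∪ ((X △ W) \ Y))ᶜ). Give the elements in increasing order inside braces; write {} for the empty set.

X ∩ W = {7,14}
Z ∪ W = {1,3,4,5,7,8,9,10,12,13,14,15}
X △ W = {1,3,4,5,9,10,15}
(X △ W) \ Y = {1,3,4,9,10,15}
W ∪ ((X △ W) \ Y) = {1,3,4,5,7,9,10,14,15}
(W ∪ ((X △ W) \ Y))ᶜ = {2,6,8,11,12,13}
(Z ∪ W) \ (W ∪ ((X △ W) \ Y))ᶜ = {1,3,4,5,7,9,10,14,15}
(X ∩ W) \ ((Z ∪ W) \ (W ∪ ((X △ W) \ Y))ᶜ) = {}

{}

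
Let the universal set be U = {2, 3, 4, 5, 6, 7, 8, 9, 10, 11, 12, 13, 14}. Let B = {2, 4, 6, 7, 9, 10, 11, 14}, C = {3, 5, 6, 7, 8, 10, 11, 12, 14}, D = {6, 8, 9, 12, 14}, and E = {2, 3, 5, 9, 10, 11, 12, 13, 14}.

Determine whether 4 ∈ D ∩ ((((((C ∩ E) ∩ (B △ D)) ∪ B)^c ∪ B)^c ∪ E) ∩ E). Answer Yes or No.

No

4 ∉ C and 4 ∉ E, so 4 ∉ C ∩ E
4 ∈ B and 4 ∉ D, so 4 ∈ B △ D
4 ∉ (C ∩ E) and 4 ∈ (B △ D), so 4 ∉ (C ∩ E) ∩ (B △ D)
4 ∉ ((C ∩ E) ∩ (B △ D)) and 4 ∈ B, so 4 ∈ ((C ∩ E) ∩ (B △ D)) ∪ B
4 ∉ (((C ∩ E) ∩ (B △ D)) ∪ B)^c since 4 ∈ (((C ∩ E) ∩ (B △ D)) ∪ B)
4 ∉ (((C ∩ E) ∩ (B △ D)) ∪ B)^c and 4 ∈ B, so 4 ∈ (((C ∩ E) ∩ (B △ D)) ∪ B)^c ∪ B
4 ∉ ((((C ∩ E) ∩ (B △ D)) ∪ B)^c ∪ B)^c since 4 ∈ ((((C ∩ E) ∩ (B △ D)) ∪ B)^c ∪ B)
4 ∉ ((((C ∩ E) ∩ (B △ D)) ∪ B)^c ∪ B)^c and 4 ∉ E, so 4 ∉ ((((C ∩ E) ∩ (B △ D)) ∪ B)^c ∪ B)^c ∪ E
4 ∉ (((((C ∩ E) ∩ (B △ D)) ∪ B)^c ∪ B)^c ∪ E) and 4 ∉ E, so 4 ∉ (((((C ∩ E) ∩ (B △ D)) ∪ B)^c ∪ B)^c ∪ E) ∩ E
4 ∉ D and 4 ∉ ((((((C ∩ E) ∩ (B △ D)) ∪ B)^c ∪ B)^c ∪ E) ∩ E), so 4 ∉ D ∩ ((((((C ∩ E) ∩ (B △ D)) ∪ B)^c ∪ B)^c ∪ E) ∩ E)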